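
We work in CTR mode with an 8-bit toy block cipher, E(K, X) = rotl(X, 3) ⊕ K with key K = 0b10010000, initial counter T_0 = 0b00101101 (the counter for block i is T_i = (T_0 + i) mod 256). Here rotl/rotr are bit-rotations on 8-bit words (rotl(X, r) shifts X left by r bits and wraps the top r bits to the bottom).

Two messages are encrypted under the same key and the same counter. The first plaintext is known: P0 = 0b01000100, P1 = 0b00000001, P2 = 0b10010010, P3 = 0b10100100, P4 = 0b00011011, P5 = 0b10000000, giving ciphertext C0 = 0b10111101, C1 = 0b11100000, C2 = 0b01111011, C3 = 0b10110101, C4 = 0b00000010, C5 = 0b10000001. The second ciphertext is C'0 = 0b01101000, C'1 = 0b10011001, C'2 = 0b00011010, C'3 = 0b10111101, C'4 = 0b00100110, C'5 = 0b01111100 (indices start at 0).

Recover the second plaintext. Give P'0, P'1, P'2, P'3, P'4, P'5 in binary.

In CTR with a reused counter, both messages share the same keystream S_i, so C_i ⊕ C'_i = P_i ⊕ P'_i and thus P'_i = P_i ⊕ C_i ⊕ C'_i.
P'0: 0b01000100 ⊕ 0b10111101 ⊕ 0b01101000 = 0b10010001.
P'1: 0b00000001 ⊕ 0b11100000 ⊕ 0b10011001 = 0b01111000.
P'2: 0b10010010 ⊕ 0b01111011 ⊕ 0b00011010 = 0b11110011.
P'3: 0b10100100 ⊕ 0b10110101 ⊕ 0b10111101 = 0b10101100.
P'4: 0b00011011 ⊕ 0b00000010 ⊕ 0b00100110 = 0b00111111.
P'5: 0b10000000 ⊕ 0b10000001 ⊕ 0b01111100 = 0b01111101.

P'0 = 0b10010001, P'1 = 0b01111000, P'2 = 0b11110011, P'3 = 0b10101100, P'4 = 0b00111111, P'5 = 0b01111101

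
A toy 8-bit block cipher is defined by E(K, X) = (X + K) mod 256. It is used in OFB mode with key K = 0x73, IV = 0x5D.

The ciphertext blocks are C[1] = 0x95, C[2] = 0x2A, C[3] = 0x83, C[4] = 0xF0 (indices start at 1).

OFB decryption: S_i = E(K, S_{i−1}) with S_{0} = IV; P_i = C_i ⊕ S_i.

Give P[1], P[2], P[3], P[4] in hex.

P[1]: S = E(K, 0x5D) = 0xD0; 0x95 ⊕ 0xD0 = 0x45.
P[2]: S = E(K, 0xD0) = 0x43; 0x2A ⊕ 0x43 = 0x69.
P[3]: S = E(K, 0x43) = 0xB6; 0x83 ⊕ 0xB6 = 0x35.
P[4]: S = E(K, 0xB6) = 0x29; 0xF0 ⊕ 0x29 = 0xD9.

P[1] = 0x45, P[2] = 0x69, P[3] = 0x35, P[4] = 0xD9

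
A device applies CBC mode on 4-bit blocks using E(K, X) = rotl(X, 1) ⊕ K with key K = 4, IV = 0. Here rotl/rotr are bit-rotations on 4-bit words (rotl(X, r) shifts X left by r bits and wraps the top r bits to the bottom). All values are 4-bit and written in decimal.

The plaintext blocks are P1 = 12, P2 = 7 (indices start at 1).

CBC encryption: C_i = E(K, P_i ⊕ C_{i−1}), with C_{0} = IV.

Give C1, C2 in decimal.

C1 = 13, C2 = 1

C1: P1 ⊕ 0 = 12; E(K, 12) = 13.
C2: P2 ⊕ 13 = 10; E(K, 10) = 1.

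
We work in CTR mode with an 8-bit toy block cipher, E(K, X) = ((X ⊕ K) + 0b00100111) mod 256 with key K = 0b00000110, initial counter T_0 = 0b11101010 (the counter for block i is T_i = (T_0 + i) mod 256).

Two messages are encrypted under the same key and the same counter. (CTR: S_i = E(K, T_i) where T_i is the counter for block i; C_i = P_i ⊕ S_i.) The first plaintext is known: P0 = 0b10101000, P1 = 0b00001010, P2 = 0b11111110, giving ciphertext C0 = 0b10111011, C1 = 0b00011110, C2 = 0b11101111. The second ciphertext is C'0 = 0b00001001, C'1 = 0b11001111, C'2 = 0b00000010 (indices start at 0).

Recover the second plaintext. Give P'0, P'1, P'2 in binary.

P'0 = 0b00011010, P'1 = 0b11011011, P'2 = 0b00010011

In CTR with a reused counter, both messages share the same keystream S_i, so C_i ⊕ C'_i = P_i ⊕ P'_i and thus P'_i = P_i ⊕ C_i ⊕ C'_i.
P'0: 0b10101000 ⊕ 0b10111011 ⊕ 0b00001001 = 0b00011010.
P'1: 0b00001010 ⊕ 0b00011110 ⊕ 0b11001111 = 0b11011011.
P'2: 0b11111110 ⊕ 0b11101111 ⊕ 0b00000010 = 0b00010011.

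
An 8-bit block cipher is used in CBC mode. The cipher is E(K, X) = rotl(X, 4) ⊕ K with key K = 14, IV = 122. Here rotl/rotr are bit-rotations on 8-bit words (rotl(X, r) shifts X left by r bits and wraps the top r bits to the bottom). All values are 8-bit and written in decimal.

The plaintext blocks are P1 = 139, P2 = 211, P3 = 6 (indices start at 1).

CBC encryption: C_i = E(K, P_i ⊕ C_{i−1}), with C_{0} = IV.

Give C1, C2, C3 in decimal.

C1 = 17, C2 = 34, C3 = 76

C1: P1 ⊕ 122 = 241; E(K, 241) = 17.
C2: P2 ⊕ 17 = 194; E(K, 194) = 34.
C3: P3 ⊕ 34 = 36; E(K, 36) = 76.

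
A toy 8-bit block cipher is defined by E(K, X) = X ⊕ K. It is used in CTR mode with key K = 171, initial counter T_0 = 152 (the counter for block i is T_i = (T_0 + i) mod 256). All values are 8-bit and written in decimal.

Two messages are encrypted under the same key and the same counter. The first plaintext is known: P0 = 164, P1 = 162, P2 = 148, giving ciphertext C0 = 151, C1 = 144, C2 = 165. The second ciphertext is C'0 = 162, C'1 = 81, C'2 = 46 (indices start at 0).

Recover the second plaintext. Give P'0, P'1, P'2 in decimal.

In CTR with a reused counter, both messages share the same keystream S_i, so C_i ⊕ C'_i = P_i ⊕ P'_i and thus P'_i = P_i ⊕ C_i ⊕ C'_i.
P'0: 164 ⊕ 151 ⊕ 162 = 145.
P'1: 162 ⊕ 144 ⊕ 81 = 99.
P'2: 148 ⊕ 165 ⊕ 46 = 31.

P'0 = 145, P'1 = 99, P'2 = 31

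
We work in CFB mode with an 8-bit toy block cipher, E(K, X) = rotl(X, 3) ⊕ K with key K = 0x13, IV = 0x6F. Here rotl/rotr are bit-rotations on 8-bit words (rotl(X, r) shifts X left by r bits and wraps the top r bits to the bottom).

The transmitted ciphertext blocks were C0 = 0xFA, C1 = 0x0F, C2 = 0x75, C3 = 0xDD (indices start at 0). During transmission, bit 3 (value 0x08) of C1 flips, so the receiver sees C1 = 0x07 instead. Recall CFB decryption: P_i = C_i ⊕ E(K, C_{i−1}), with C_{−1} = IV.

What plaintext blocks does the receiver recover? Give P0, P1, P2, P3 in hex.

Only C1 changed, to 0x07. In CFB, a change in C_i flips the same bit in P_i and garbles P_{i+1}. Decrypting the received ciphertext:
P0: E(K, 0x6F) = 0x68; 0xFA ⊕ 0x68 = 0x92.
P1: E(K, 0xFA) = 0xC4; 0x07 ⊕ 0xC4 = 0xC3.
P2: E(K, 0x07) = 0x2B; 0x75 ⊕ 0x2B = 0x5E.
P3: E(K, 0x75) = 0xB8; 0xDD ⊕ 0xB8 = 0x65.
Blocks that differ from the original plaintext: P1, P2.

P0 = 0x92, P1 = 0xC3, P2 = 0x5E, P3 = 0x65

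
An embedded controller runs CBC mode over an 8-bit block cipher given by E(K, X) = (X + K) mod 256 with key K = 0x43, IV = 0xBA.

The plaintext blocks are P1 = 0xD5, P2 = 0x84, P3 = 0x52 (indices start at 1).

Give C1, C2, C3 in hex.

C1 = 0xB2, C2 = 0x79, C3 = 0x6E

CBC encryption: C_i = E(K, P_i ⊕ C_{i−1}), with C_{0} = IV.
C1: P1 ⊕ 0xBA = 0x6F; E(K, 0x6F) = 0xB2.
C2: P2 ⊕ 0xB2 = 0x36; E(K, 0x36) = 0x79.
C3: P3 ⊕ 0x79 = 0x2B; E(K, 0x2B) = 0x6E.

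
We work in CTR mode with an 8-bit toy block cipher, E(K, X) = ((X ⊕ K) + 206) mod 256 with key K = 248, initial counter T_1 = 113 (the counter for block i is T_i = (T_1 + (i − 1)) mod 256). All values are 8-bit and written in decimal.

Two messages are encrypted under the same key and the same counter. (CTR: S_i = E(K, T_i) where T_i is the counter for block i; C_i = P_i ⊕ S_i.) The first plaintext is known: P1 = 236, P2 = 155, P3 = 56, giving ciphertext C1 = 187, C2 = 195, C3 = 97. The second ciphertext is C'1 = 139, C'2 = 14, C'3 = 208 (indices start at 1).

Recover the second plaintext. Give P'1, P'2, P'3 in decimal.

In CTR with a reused counter, both messages share the same keystream S_i, so C_i ⊕ C'_i = P_i ⊕ P'_i and thus P'_i = P_i ⊕ C_i ⊕ C'_i.
P'1: 236 ⊕ 187 ⊕ 139 = 220.
P'2: 155 ⊕ 195 ⊕ 14 = 86.
P'3: 56 ⊕ 97 ⊕ 208 = 137.

P'1 = 220, P'2 = 86, P'3 = 137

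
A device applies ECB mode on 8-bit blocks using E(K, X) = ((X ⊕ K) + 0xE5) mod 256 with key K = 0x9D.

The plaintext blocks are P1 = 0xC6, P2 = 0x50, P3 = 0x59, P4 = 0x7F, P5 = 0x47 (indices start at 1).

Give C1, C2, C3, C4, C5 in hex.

ECB encryption: C_i = E(K, P_i).
C1: E(K, 0xC6) = 0x40.
C2: E(K, 0x50) = 0xB2.
C3: E(K, 0x59) = 0xA9.
C4: E(K, 0x7F) = 0xC7.
C5: E(K, 0x47) = 0xBF.

C1 = 0x40, C2 = 0xB2, C3 = 0xA9, C4 = 0xC7, C5 = 0xBF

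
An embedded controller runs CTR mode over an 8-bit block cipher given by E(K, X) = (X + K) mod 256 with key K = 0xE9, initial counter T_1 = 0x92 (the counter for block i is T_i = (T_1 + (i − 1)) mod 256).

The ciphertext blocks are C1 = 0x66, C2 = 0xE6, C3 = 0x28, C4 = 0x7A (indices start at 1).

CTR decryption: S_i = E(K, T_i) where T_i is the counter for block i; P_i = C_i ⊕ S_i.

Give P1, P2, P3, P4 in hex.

P1: T = 0x92, S = E(K, T) = 0x7B; 0x66 ⊕ 0x7B = 0x1D.
P2: T = 0x93, S = E(K, T) = 0x7C; 0xE6 ⊕ 0x7C = 0x9A.
P3: T = 0x94, S = E(K, T) = 0x7D; 0x28 ⊕ 0x7D = 0x55.
P4: T = 0x95, S = E(K, T) = 0x7E; 0x7A ⊕ 0x7E = 0x04.

P1 = 0x1D, P2 = 0x9A, P3 = 0x55, P4 = 0x04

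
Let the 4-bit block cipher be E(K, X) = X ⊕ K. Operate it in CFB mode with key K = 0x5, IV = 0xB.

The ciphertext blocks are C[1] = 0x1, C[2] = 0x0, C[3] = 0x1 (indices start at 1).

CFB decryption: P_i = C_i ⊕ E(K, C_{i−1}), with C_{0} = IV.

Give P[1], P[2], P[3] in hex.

P[1]: E(K, 0xB) = 0xE; 0x1 ⊕ 0xE = 0xF.
P[2]: E(K, 0x1) = 0x4; 0x0 ⊕ 0x4 = 0x4.
P[3]: E(K, 0x0) = 0x5; 0x1 ⊕ 0x5 = 0x4.

P[1] = 0xF, P[2] = 0x4, P[3] = 0x4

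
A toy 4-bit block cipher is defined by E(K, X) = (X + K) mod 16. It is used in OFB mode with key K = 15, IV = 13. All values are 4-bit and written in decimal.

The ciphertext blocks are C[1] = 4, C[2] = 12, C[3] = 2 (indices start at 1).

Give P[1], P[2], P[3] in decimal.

P[1] = 8, P[2] = 7, P[3] = 8

OFB decryption: S_i = E(K, S_{i−1}) with S_{0} = IV; P_i = C_i ⊕ S_i.
P[1]: S = E(K, 13) = 12; 4 ⊕ 12 = 8.
P[2]: S = E(K, 12) = 11; 12 ⊕ 11 = 7.
P[3]: S = E(K, 11) = 10; 2 ⊕ 10 = 8.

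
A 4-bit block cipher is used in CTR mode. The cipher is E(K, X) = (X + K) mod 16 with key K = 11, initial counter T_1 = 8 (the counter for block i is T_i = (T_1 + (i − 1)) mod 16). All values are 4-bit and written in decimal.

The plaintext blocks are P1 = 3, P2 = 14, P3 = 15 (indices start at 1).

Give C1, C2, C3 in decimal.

CTR encryption: S_i = E(K, T_i) where T_i is the counter for block i; C_i = P_i ⊕ S_i.
C1: T = 8, S = E(K, T) = 3; 3 ⊕ 3 = 0.
C2: T = 9, S = E(K, T) = 4; 14 ⊕ 4 = 10.
C3: T = 10, S = E(K, T) = 5; 15 ⊕ 5 = 10.

C1 = 0, C2 = 10, C3 = 10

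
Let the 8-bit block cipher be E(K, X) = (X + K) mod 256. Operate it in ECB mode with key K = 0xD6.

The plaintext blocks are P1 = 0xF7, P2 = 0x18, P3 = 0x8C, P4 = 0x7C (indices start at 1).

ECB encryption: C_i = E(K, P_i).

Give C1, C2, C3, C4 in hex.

C1: E(K, 0xF7) = 0xCD.
C2: E(K, 0x18) = 0xEE.
C3: E(K, 0x8C) = 0x62.
C4: E(K, 0x7C) = 0x52.

C1 = 0xCD, C2 = 0xEE, C3 = 0x62, C4 = 0x52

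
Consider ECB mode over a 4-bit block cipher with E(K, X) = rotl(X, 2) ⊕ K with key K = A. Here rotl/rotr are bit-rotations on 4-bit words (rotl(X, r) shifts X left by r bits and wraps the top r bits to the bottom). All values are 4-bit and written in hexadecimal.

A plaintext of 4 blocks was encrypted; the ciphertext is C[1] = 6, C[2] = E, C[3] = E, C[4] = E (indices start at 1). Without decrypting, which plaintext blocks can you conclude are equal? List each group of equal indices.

ECB encrypts each block independently with the same key, so equal ciphertext blocks imply equal plaintext blocks.
C[2] = C[3] = C[4] = E, so P[2] = P[3] = P[4].

P[2] = P[3] = P[4]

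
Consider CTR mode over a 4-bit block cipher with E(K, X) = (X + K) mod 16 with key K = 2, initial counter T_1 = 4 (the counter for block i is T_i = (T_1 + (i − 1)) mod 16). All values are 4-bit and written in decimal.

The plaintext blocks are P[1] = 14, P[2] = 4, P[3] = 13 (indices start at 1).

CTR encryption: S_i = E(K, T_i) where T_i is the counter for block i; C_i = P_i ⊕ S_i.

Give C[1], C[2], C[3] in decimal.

C[1]: T = 4, S = E(K, T) = 6; 14 ⊕ 6 = 8.
C[2]: T = 5, S = E(K, T) = 7; 4 ⊕ 7 = 3.
C[3]: T = 6, S = E(K, T) = 8; 13 ⊕ 8 = 5.

C[1] = 8, C[2] = 3, C[3] = 5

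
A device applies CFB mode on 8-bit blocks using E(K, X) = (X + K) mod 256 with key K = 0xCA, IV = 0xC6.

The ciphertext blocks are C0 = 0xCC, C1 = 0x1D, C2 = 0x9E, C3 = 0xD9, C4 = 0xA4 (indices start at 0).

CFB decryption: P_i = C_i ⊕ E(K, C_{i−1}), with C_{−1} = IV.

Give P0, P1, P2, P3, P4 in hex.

P0 = 0x5C, P1 = 0x8B, P2 = 0x79, P3 = 0xB1, P4 = 0x07

P0: E(K, 0xC6) = 0x90; 0xCC ⊕ 0x90 = 0x5C.
P1: E(K, 0xCC) = 0x96; 0x1D ⊕ 0x96 = 0x8B.
P2: E(K, 0x1D) = 0xE7; 0x9E ⊕ 0xE7 = 0x79.
P3: E(K, 0x9E) = 0x68; 0xD9 ⊕ 0x68 = 0xB1.
P4: E(K, 0xD9) = 0xA3; 0xA4 ⊕ 0xA3 = 0x07.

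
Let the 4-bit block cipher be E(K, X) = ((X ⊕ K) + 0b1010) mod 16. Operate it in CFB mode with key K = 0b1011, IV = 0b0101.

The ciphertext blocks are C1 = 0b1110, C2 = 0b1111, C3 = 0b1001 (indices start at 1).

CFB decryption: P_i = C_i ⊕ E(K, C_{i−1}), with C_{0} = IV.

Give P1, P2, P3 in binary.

P1 = 0b0110, P2 = 0b0000, P3 = 0b0111

P1: E(K, 0b0101) = 0b1000; 0b1110 ⊕ 0b1000 = 0b0110.
P2: E(K, 0b1110) = 0b1111; 0b1111 ⊕ 0b1111 = 0b0000.
P3: E(K, 0b1111) = 0b1110; 0b1001 ⊕ 0b1110 = 0b0111.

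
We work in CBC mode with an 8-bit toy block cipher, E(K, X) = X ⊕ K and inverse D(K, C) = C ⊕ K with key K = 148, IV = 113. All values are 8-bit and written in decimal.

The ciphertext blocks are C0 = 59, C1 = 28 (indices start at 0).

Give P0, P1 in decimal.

P0 = 222, P1 = 179

CBC decryption: P_i = D(K, C_i) ⊕ C_{i−1}, with C_{−1} = IV.
P0: D(K, 59) = 175; 175 ⊕ 113 = 222.
P1: D(K, 28) = 136; 136 ⊕ 59 = 179.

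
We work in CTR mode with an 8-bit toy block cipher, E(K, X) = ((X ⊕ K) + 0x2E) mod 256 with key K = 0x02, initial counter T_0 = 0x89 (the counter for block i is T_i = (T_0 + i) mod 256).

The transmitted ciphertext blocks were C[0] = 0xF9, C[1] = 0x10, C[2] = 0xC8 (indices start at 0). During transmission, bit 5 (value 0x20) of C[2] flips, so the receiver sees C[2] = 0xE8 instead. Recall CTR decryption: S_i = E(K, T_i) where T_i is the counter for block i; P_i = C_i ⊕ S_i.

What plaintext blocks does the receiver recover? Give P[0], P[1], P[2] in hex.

Only C[2] changed, to 0xE8. In CTR, a change in C_i flips the same bit in P_i only; the keystream is unaffected. Decrypting the received ciphertext:
P[0]: T = 0x89, S = E(K, T) = 0xB9; 0xF9 ⊕ 0xB9 = 0x40.
P[1]: T = 0x8A, S = E(K, T) = 0xB6; 0x10 ⊕ 0xB6 = 0xA6.
P[2]: T = 0x8B, S = E(K, T) = 0xB7; 0xE8 ⊕ 0xB7 = 0x5F.
Blocks that differ from the original plaintext: P[2].

P[0] = 0x40, P[1] = 0xA6, P[2] = 0x5F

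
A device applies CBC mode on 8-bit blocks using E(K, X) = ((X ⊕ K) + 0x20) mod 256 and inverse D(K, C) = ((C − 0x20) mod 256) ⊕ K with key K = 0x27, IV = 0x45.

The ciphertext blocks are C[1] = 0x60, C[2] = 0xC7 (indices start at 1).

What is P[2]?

CBC decryption: P_i = D(K, C_i) ⊕ C_{i−1}, with C_{0} = IV.
P[2]: D(K, 0xC7) = 0x80; 0x80 ⊕ 0x60 = 0xE0.

P[2] = 0xE0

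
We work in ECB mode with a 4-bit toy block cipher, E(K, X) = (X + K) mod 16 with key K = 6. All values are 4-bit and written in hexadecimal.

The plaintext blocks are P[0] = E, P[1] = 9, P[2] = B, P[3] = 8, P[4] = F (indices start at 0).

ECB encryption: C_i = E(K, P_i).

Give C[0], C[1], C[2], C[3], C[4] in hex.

C[0]: E(K, E) = 4.
C[1]: E(K, 9) = F.
C[2]: E(K, B) = 1.
C[3]: E(K, 8) = E.
C[4]: E(K, F) = 5.

C[0] = 4, C[1] = F, C[2] = 1, C[3] = E, C[4] = 5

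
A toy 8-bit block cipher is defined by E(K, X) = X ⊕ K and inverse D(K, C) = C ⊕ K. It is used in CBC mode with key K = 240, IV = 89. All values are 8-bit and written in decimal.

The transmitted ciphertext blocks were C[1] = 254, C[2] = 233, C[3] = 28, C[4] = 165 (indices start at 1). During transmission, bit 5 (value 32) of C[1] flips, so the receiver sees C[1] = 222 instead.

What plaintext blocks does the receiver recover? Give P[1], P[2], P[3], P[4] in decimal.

P[1] = 119, P[2] = 199, P[3] = 5, P[4] = 73

CBC decryption: P_i = D(K, C_i) ⊕ C_{i−1}, with C_{0} = IV.
Only C[1] changed, to 222. In CBC, a change in C_i garbles P_i and flips the same bit in P_{i+1}. Decrypting the received ciphertext:
P[1]: D(K, 222) = 46; 46 ⊕ 89 = 119.
P[2]: D(K, 233) = 25; 25 ⊕ 222 = 199.
P[3]: D(K, 28) = 236; 236 ⊕ 233 = 5.
P[4]: D(K, 165) = 85; 85 ⊕ 28 = 73.
Blocks that differ from the original plaintext: P[1], P[2].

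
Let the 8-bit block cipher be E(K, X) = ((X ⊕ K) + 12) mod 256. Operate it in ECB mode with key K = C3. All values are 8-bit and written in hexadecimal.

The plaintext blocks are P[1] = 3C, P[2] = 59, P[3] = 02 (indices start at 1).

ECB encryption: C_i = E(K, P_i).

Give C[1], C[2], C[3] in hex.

C[1]: E(K, 3C) = 11.
C[2]: E(K, 59) = AC.
C[3]: E(K, 02) = D3.

C[1] = 11, C[2] = AC, C[3] = D3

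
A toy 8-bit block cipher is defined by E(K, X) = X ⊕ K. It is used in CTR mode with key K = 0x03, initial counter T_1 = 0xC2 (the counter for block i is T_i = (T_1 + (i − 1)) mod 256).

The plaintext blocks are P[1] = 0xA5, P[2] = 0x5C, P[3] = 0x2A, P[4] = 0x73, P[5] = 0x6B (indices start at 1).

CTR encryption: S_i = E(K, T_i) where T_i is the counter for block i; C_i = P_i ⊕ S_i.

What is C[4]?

C[4] = 0xB5

C[1]: T = 0xC2, S = E(K, T) = 0xC1; 0xA5 ⊕ 0xC1 = 0x64.
C[2]: T = 0xC3, S = E(K, T) = 0xC0; 0x5C ⊕ 0xC0 = 0x9C.
C[3]: T = 0xC4, S = E(K, T) = 0xC7; 0x2A ⊕ 0xC7 = 0xED.
C[4]: T = 0xC5, S = E(K, T) = 0xC6; 0x73 ⊕ 0xC6 = 0xB5.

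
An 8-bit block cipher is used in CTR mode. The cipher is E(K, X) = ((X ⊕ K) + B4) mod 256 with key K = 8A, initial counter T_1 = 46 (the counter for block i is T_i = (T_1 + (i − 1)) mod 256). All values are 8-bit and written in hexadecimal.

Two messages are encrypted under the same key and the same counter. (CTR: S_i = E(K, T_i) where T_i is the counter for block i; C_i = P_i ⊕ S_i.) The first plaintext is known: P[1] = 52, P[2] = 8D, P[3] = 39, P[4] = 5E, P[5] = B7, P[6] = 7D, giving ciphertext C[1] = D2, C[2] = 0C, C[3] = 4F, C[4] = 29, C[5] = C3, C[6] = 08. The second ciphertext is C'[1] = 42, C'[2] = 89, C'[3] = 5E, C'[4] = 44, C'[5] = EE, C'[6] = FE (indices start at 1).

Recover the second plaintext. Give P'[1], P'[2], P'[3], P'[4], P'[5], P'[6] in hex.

P'[1] = C2, P'[2] = 08, P'[3] = 28, P'[4] = 33, P'[5] = 9A, P'[6] = 8B

In CTR with a reused counter, both messages share the same keystream S_i, so C_i ⊕ C'_i = P_i ⊕ P'_i and thus P'_i = P_i ⊕ C_i ⊕ C'_i.
P'[1]: 52 ⊕ D2 ⊕ 42 = C2.
P'[2]: 8D ⊕ 0C ⊕ 89 = 08.
P'[3]: 39 ⊕ 4F ⊕ 5E = 28.
P'[4]: 5E ⊕ 29 ⊕ 44 = 33.
P'[5]: B7 ⊕ C3 ⊕ EE = 9A.
P'[6]: 7D ⊕ 08 ⊕ FE = 8B.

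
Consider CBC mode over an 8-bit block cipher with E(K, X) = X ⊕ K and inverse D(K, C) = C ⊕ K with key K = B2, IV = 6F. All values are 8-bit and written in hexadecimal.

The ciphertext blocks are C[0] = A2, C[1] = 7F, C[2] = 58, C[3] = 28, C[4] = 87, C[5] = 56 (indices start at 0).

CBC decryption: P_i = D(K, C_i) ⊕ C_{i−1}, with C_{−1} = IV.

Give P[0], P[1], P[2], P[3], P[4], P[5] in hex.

P[0] = 7F, P[1] = 6F, P[2] = 95, P[3] = C2, P[4] = 1D, P[5] = 63

P[0]: D(K, A2) = 10; 10 ⊕ 6F = 7F.
P[1]: D(K, 7F) = CD; CD ⊕ A2 = 6F.
P[2]: D(K, 58) = EA; EA ⊕ 7F = 95.
P[3]: D(K, 28) = 9A; 9A ⊕ 58 = C2.
P[4]: D(K, 87) = 35; 35 ⊕ 28 = 1D.
P[5]: D(K, 56) = E4; E4 ⊕ 87 = 63.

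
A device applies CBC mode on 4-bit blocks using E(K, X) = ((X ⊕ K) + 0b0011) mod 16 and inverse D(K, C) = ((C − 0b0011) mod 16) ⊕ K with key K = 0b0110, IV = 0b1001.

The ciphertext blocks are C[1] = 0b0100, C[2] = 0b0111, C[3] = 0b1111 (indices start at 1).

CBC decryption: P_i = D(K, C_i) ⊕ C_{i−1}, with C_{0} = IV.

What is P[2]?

P[2] = 0b0110

P[2]: D(K, 0b0111) = 0b0010; 0b0010 ⊕ 0b0100 = 0b0110.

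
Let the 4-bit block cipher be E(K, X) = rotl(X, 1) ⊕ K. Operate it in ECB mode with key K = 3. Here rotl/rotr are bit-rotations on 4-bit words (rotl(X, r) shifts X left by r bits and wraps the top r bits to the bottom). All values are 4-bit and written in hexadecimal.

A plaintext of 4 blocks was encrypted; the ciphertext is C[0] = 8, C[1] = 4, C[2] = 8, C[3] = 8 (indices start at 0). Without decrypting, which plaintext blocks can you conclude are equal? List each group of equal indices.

ECB encrypts each block independently with the same key, so equal ciphertext blocks imply equal plaintext blocks.
C[0] = C[2] = C[3] = 8, so P[0] = P[2] = P[3].

P[0] = P[2] = P[3]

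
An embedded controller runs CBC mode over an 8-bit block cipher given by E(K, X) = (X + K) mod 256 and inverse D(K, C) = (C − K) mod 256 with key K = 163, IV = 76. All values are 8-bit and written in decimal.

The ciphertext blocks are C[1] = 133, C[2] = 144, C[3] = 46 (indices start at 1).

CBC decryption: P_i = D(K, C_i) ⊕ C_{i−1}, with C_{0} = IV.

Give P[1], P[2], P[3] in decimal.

P[1] = 174, P[2] = 104, P[3] = 27

P[1]: D(K, 133) = 226; 226 ⊕ 76 = 174.
P[2]: D(K, 144) = 237; 237 ⊕ 133 = 104.
P[3]: D(K, 46) = 139; 139 ⊕ 144 = 27.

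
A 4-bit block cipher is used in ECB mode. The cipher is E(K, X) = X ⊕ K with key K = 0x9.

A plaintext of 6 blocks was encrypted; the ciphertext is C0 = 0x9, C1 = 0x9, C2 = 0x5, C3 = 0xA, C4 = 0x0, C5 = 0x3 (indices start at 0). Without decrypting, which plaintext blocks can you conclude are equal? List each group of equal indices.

P0 = P1

ECB encrypts each block independently with the same key, so equal ciphertext blocks imply equal plaintext blocks.
C0 = C1 = 0x9, so P0 = P1.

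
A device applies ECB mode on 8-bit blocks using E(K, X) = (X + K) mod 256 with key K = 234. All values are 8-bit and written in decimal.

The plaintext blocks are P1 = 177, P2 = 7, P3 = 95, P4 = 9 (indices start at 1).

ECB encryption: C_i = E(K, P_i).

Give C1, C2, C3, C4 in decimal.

C1 = 155, C2 = 241, C3 = 73, C4 = 243

C1: E(K, 177) = 155.
C2: E(K, 7) = 241.
C3: E(K, 95) = 73.
C4: E(K, 9) = 243.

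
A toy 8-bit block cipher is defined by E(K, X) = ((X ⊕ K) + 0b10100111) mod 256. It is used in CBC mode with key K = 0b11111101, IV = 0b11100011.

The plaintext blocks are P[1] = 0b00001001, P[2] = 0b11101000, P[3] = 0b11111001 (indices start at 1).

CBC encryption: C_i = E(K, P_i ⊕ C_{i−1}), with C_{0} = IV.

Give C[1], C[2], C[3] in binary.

C[1]: P[1] ⊕ 0b11100011 = 0b11101010; E(K, 0b11101010) = 0b10111110.
C[2]: P[2] ⊕ 0b10111110 = 0b01010110; E(K, 0b01010110) = 0b01010010.
C[3]: P[3] ⊕ 0b01010010 = 0b10101011; E(K, 0b10101011) = 0b11111101.

C[1] = 0b10111110, C[2] = 0b01010010, C[3] = 0b11111101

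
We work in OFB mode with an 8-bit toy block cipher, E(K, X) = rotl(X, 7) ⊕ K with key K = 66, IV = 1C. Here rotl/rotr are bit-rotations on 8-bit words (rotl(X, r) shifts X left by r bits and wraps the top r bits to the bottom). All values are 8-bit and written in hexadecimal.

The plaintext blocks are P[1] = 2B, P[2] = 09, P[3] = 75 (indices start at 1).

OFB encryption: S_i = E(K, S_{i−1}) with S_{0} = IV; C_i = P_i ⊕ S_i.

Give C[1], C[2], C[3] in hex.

C[1] = 43, C[2] = 5B, C[3] = 3A

C[1]: S = E(K, 1C) = 68; 2B ⊕ 68 = 43.
C[2]: S = E(K, 68) = 52; 09 ⊕ 52 = 5B.
C[3]: S = E(K, 52) = 4F; 75 ⊕ 4F = 3A.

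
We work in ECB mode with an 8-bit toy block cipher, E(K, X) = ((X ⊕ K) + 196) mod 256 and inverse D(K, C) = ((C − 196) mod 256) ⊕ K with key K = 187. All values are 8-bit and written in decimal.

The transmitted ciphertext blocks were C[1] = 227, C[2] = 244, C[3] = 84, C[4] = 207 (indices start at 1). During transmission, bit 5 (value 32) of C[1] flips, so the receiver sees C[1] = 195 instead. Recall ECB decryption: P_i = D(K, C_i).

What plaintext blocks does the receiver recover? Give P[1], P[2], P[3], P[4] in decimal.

P[1] = 68, P[2] = 139, P[3] = 43, P[4] = 176

Only C[1] changed, to 195. In ECB, a change in C_i affects only P_i. Decrypting the received ciphertext:
P[1]: D(K, 195) = 68.
P[2]: D(K, 244) = 139.
P[3]: D(K, 84) = 43.
P[4]: D(K, 207) = 176.
Blocks that differ from the original plaintext: P[1].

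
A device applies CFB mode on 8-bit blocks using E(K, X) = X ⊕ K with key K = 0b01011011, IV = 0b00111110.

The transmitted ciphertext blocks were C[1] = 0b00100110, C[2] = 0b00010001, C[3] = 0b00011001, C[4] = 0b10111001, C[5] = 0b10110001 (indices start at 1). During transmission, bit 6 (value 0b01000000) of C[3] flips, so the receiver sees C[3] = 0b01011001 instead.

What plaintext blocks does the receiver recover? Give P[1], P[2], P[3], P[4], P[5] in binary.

P[1] = 0b01000011, P[2] = 0b01101100, P[3] = 0b00010011, P[4] = 0b10111011, P[5] = 0b01010011

CFB decryption: P_i = C_i ⊕ E(K, C_{i−1}), with C_{0} = IV.
Only C[3] changed, to 0b01011001. In CFB, a change in C_i flips the same bit in P_i and garbles P_{i+1}. Decrypting the received ciphertext:
P[1]: E(K, 0b00111110) = 0b01100101; 0b00100110 ⊕ 0b01100101 = 0b01000011.
P[2]: E(K, 0b00100110) = 0b01111101; 0b00010001 ⊕ 0b01111101 = 0b01101100.
P[3]: E(K, 0b00010001) = 0b01001010; 0b01011001 ⊕ 0b01001010 = 0b00010011.
P[4]: E(K, 0b01011001) = 0b00000010; 0b10111001 ⊕ 0b00000010 = 0b10111011.
P[5]: E(K, 0b10111001) = 0b11100010; 0b10110001 ⊕ 0b11100010 = 0b01010011.
Blocks that differ from the original plaintext: P[3], P[4].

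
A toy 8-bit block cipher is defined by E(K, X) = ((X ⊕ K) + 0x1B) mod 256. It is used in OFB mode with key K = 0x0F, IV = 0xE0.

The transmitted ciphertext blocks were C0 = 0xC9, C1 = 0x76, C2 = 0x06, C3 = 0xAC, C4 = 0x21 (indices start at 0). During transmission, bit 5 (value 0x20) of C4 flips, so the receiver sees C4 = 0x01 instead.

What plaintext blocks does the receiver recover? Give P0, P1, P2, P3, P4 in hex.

P0 = 0xC3, P1 = 0x56, P2 = 0x4C, P3 = 0xCC, P4 = 0x8B

OFB decryption: S_i = E(K, S_{i−1}) with S_{−1} = IV; P_i = C_i ⊕ S_i.
Only C4 changed, to 0x01. In OFB, a change in C_i flips the same bit in P_i only; the keystream is unaffected. Decrypting the received ciphertext:
P0: S = E(K, 0xE0) = 0x0A; 0xC9 ⊕ 0x0A = 0xC3.
P1: S = E(K, 0x0A) = 0x20; 0x76 ⊕ 0x20 = 0x56.
P2: S = E(K, 0x20) = 0x4A; 0x06 ⊕ 0x4A = 0x4C.
P3: S = E(K, 0x4A) = 0x60; 0xAC ⊕ 0x60 = 0xCC.
P4: S = E(K, 0x60) = 0x8A; 0x01 ⊕ 0x8A = 0x8B.
Blocks that differ from the original plaintext: P4.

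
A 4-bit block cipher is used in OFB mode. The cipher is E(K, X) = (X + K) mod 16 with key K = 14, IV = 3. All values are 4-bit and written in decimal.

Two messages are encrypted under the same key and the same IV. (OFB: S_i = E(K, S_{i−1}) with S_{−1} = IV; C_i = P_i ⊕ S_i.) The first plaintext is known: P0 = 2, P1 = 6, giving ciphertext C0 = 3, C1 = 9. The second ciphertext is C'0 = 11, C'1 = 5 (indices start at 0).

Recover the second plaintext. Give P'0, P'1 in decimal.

In OFB with a reused IV, both messages share the same keystream S_i, so C_i ⊕ C'_i = P_i ⊕ P'_i and thus P'_i = P_i ⊕ C_i ⊕ C'_i.
P'0: 2 ⊕ 3 ⊕ 11 = 10.
P'1: 6 ⊕ 9 ⊕ 5 = 10.

P'0 = 10, P'1 = 10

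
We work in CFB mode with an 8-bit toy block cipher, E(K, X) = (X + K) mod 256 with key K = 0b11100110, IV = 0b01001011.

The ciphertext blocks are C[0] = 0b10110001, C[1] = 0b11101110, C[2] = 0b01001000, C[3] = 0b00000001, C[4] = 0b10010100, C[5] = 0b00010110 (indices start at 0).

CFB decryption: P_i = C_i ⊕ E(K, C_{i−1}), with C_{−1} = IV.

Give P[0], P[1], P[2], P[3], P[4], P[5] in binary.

P[0]: E(K, 0b01001011) = 0b00110001; 0b10110001 ⊕ 0b00110001 = 0b10000000.
P[1]: E(K, 0b10110001) = 0b10010111; 0b11101110 ⊕ 0b10010111 = 0b01111001.
P[2]: E(K, 0b11101110) = 0b11010100; 0b01001000 ⊕ 0b11010100 = 0b10011100.
P[3]: E(K, 0b01001000) = 0b00101110; 0b00000001 ⊕ 0b00101110 = 0b00101111.
P[4]: E(K, 0b00000001) = 0b11100111; 0b10010100 ⊕ 0b11100111 = 0b01110011.
P[5]: E(K, 0b10010100) = 0b01111010; 0b00010110 ⊕ 0b01111010 = 0b01101100.

P[0] = 0b10000000, P[1] = 0b01111001, P[2] = 0b10011100, P[3] = 0b00101111, P[4] = 0b01110011, P[5] = 0b01101100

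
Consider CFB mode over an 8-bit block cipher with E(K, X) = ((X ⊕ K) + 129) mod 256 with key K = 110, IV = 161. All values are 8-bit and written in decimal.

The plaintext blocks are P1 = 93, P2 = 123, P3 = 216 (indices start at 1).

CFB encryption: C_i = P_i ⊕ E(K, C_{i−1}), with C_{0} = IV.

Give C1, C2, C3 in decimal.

C1: E(K, 161) = 80; 93 ⊕ 80 = 13.
C2: E(K, 13) = 228; 123 ⊕ 228 = 159.
C3: E(K, 159) = 114; 216 ⊕ 114 = 170.

C1 = 13, C2 = 159, C3 = 170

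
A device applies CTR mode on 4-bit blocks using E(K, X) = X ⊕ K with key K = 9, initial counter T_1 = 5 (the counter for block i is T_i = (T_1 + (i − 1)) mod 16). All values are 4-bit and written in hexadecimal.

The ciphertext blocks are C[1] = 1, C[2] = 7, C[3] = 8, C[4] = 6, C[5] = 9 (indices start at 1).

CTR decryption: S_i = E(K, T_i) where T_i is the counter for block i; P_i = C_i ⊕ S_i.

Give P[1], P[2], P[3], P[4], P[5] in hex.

P[1] = D, P[2] = 8, P[3] = 6, P[4] = 7, P[5] = 9

P[1]: T = 5, S = E(K, T) = C; 1 ⊕ C = D.
P[2]: T = 6, S = E(K, T) = F; 7 ⊕ F = 8.
P[3]: T = 7, S = E(K, T) = E; 8 ⊕ E = 6.
P[4]: T = 8, S = E(K, T) = 1; 6 ⊕ 1 = 7.
P[5]: T = 9, S = E(K, T) = 0; 9 ⊕ 0 = 9.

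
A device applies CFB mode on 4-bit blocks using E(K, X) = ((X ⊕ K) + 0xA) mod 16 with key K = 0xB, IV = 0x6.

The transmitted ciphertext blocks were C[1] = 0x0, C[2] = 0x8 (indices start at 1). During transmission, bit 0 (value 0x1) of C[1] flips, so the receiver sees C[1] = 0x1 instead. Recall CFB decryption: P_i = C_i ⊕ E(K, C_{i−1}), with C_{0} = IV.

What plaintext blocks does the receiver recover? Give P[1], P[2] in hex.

Only C[1] changed, to 0x1. In CFB, a change in C_i flips the same bit in P_i and garbles P_{i+1}. Decrypting the received ciphertext:
P[1]: E(K, 0x6) = 0x7; 0x1 ⊕ 0x7 = 0x6.
P[2]: E(K, 0x1) = 0x4; 0x8 ⊕ 0x4 = 0xC.
Blocks that differ from the original plaintext: P[1], P[2].

P[1] = 0x6, P[2] = 0xC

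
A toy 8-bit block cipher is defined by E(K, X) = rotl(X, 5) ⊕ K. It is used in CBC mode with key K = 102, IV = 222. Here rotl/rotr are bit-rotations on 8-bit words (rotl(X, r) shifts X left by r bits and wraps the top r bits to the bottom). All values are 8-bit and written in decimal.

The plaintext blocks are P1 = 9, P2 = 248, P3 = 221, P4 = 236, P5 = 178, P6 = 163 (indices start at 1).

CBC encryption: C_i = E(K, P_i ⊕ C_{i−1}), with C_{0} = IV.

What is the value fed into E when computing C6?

C1: P1 ⊕ 222 = 215; E(K, 215) = 156.
C2: P2 ⊕ 156 = 100; E(K, 100) = 234.
C3: P3 ⊕ 234 = 55; E(K, 55) = 128.
C4: P4 ⊕ 128 = 108; E(K, 108) = 235.
C5: P5 ⊕ 235 = 89; E(K, 89) = 77.
C6: P6 ⊕ 77 = 238; E(K, 238) = 187.
So the input to E for block 6 is 238.

238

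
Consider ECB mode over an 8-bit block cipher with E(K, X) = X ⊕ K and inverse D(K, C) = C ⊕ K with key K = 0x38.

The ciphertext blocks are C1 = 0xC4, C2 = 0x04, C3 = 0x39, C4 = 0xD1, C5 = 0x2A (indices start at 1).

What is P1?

P1 = 0xFC

ECB decryption: P_i = D(K, C_i).
P1: D(K, 0xC4) = 0xFC.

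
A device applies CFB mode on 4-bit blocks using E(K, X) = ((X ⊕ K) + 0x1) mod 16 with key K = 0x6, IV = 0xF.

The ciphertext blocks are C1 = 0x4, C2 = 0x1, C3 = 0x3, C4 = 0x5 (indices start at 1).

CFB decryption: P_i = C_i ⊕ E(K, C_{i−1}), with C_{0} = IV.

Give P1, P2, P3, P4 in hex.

P1: E(K, 0xF) = 0xA; 0x4 ⊕ 0xA = 0xE.
P2: E(K, 0x4) = 0x3; 0x1 ⊕ 0x3 = 0x2.
P3: E(K, 0x1) = 0x8; 0x3 ⊕ 0x8 = 0xB.
P4: E(K, 0x3) = 0x6; 0x5 ⊕ 0x6 = 0x3.

P1 = 0xE, P2 = 0x2, P3 = 0xB, P4 = 0x3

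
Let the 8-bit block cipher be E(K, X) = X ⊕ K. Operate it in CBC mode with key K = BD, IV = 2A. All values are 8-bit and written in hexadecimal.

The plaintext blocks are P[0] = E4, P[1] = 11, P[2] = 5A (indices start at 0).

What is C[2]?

CBC encryption: C_i = E(K, P_i ⊕ C_{i−1}), with C_{−1} = IV.
C[0]: P[0] ⊕ 2A = CE; E(K, CE) = 73.
C[1]: P[1] ⊕ 73 = 62; E(K, 62) = DF.
C[2]: P[2] ⊕ DF = 85; E(K, 85) = 38.

C[2] = 38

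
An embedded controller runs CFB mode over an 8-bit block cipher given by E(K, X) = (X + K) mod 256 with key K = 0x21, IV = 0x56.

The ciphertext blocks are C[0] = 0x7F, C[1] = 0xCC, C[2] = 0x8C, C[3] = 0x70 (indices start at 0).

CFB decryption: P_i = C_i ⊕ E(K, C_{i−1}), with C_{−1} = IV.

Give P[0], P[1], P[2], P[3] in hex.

P[0]: E(K, 0x56) = 0x77; 0x7F ⊕ 0x77 = 0x08.
P[1]: E(K, 0x7F) = 0xA0; 0xCC ⊕ 0xA0 = 0x6C.
P[2]: E(K, 0xCC) = 0xED; 0x8C ⊕ 0xED = 0x61.
P[3]: E(K, 0x8C) = 0xAD; 0x70 ⊕ 0xAD = 0xDD.

P[0] = 0x08, P[1] = 0x6C, P[2] = 0x61, P[3] = 0xDD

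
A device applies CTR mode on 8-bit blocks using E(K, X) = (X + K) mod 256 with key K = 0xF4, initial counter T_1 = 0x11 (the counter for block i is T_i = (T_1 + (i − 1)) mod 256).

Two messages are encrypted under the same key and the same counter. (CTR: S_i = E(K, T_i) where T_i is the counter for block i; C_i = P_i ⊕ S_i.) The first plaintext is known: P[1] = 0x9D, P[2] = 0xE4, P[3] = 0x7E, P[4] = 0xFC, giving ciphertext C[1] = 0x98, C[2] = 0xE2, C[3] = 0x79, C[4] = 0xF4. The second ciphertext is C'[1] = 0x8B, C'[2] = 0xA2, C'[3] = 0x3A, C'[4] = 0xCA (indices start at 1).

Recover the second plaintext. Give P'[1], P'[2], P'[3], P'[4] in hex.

In CTR with a reused counter, both messages share the same keystream S_i, so C_i ⊕ C'_i = P_i ⊕ P'_i and thus P'_i = P_i ⊕ C_i ⊕ C'_i.
P'[1]: 0x9D ⊕ 0x98 ⊕ 0x8B = 0x8E.
P'[2]: 0xE4 ⊕ 0xE2 ⊕ 0xA2 = 0xA4.
P'[3]: 0x7E ⊕ 0x79 ⊕ 0x3A = 0x3D.
P'[4]: 0xFC ⊕ 0xF4 ⊕ 0xCA = 0xC2.

P'[1] = 0x8E, P'[2] = 0xA4, P'[3] = 0x3D, P'[4] = 0xC2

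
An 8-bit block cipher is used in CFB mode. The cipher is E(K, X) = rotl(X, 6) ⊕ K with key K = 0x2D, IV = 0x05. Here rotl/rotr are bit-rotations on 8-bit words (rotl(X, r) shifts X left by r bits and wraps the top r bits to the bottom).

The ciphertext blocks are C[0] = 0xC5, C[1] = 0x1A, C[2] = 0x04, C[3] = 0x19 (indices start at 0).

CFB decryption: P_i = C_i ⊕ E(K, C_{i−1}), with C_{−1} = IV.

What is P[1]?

P[1]: E(K, 0xC5) = 0x5C; 0x1A ⊕ 0x5C = 0x46.

P[1] = 0x46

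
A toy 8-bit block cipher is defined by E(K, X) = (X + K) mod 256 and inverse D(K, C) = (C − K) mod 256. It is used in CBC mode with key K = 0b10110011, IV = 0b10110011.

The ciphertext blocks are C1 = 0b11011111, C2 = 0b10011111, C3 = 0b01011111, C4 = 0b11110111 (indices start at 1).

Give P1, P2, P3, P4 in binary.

CBC decryption: P_i = D(K, C_i) ⊕ C_{i−1}, with C_{0} = IV.
P1: D(K, 0b11011111) = 0b00101100; 0b00101100 ⊕ 0b10110011 = 0b10011111.
P2: D(K, 0b10011111) = 0b11101100; 0b11101100 ⊕ 0b11011111 = 0b00110011.
P3: D(K, 0b01011111) = 0b10101100; 0b10101100 ⊕ 0b10011111 = 0b00110011.
P4: D(K, 0b11110111) = 0b01000100; 0b01000100 ⊕ 0b01011111 = 0b00011011.

P1 = 0b10011111, P2 = 0b00110011, P3 = 0b00110011, P4 = 0b00011011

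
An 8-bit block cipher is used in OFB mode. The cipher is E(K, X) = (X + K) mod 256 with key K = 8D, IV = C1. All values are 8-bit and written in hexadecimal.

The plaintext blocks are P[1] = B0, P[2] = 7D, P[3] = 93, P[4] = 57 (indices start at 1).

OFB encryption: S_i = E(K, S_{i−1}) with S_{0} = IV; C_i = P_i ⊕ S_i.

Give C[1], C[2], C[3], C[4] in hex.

C[1]: S = E(K, C1) = 4E; B0 ⊕ 4E = FE.
C[2]: S = E(K, 4E) = DB; 7D ⊕ DB = A6.
C[3]: S = E(K, DB) = 68; 93 ⊕ 68 = FB.
C[4]: S = E(K, 68) = F5; 57 ⊕ F5 = A2.

C[1] = FE, C[2] = A6, C[3] = FB, C[4] = A2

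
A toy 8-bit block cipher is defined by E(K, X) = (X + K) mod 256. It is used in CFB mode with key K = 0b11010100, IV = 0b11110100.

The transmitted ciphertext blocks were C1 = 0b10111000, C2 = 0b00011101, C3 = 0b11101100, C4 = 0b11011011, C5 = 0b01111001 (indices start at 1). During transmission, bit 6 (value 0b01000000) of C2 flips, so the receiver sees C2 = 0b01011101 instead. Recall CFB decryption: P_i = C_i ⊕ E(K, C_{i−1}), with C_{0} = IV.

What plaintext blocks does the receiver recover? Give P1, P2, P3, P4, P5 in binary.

Only C2 changed, to 0b01011101. In CFB, a change in C_i flips the same bit in P_i and garbles P_{i+1}. Decrypting the received ciphertext:
P1: E(K, 0b11110100) = 0b11001000; 0b10111000 ⊕ 0b11001000 = 0b01110000.
P2: E(K, 0b10111000) = 0b10001100; 0b01011101 ⊕ 0b10001100 = 0b11010001.
P3: E(K, 0b01011101) = 0b00110001; 0b11101100 ⊕ 0b00110001 = 0b11011101.
P4: E(K, 0b11101100) = 0b11000000; 0b11011011 ⊕ 0b11000000 = 0b00011011.
P5: E(K, 0b11011011) = 0b10101111; 0b01111001 ⊕ 0b10101111 = 0b11010110.
Blocks that differ from the original plaintext: P2, P3.

P1 = 0b01110000, P2 = 0b11010001, P3 = 0b11011101, P4 = 0b00011011, P5 = 0b11010110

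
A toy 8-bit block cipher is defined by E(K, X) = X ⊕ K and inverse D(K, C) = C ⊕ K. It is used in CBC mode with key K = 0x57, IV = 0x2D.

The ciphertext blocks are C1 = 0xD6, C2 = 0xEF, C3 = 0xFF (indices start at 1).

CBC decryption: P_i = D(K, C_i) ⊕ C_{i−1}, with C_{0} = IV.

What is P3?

P3: D(K, 0xFF) = 0xA8; 0xA8 ⊕ 0xEF = 0x47.

P3 = 0x47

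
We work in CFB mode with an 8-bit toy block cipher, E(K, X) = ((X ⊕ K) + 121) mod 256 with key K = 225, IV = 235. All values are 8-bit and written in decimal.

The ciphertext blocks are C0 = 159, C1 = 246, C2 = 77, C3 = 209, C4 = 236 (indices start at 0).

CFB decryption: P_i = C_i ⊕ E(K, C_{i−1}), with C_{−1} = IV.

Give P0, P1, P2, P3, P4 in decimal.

P0 = 28, P1 = 1, P2 = 221, P3 = 244, P4 = 69

P0: E(K, 235) = 131; 159 ⊕ 131 = 28.
P1: E(K, 159) = 247; 246 ⊕ 247 = 1.
P2: E(K, 246) = 144; 77 ⊕ 144 = 221.
P3: E(K, 77) = 37; 209 ⊕ 37 = 244.
P4: E(K, 209) = 169; 236 ⊕ 169 = 69.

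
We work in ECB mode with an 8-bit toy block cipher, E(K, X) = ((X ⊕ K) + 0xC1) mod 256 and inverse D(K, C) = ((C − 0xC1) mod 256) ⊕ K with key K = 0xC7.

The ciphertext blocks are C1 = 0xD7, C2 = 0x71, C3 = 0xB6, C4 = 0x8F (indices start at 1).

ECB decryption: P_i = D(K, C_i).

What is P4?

P4: D(K, 0x8F) = 0x09.

P4 = 0x09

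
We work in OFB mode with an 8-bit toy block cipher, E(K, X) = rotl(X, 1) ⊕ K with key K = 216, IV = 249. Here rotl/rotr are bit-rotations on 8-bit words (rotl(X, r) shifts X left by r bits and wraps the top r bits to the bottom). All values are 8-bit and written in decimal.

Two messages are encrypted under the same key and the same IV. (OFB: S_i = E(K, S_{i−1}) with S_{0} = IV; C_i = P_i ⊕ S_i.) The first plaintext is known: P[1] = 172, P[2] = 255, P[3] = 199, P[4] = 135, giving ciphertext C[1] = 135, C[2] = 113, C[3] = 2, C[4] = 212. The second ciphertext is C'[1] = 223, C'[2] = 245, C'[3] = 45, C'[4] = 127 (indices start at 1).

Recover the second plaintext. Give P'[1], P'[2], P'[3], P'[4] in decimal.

P'[1] = 244, P'[2] = 123, P'[3] = 232, P'[4] = 44

In OFB with a reused IV, both messages share the same keystream S_i, so C_i ⊕ C'_i = P_i ⊕ P'_i and thus P'_i = P_i ⊕ C_i ⊕ C'_i.
P'[1]: 172 ⊕ 135 ⊕ 223 = 244.
P'[2]: 255 ⊕ 113 ⊕ 245 = 123.
P'[3]: 199 ⊕ 2 ⊕ 45 = 232.
P'[4]: 135 ⊕ 212 ⊕ 127 = 44.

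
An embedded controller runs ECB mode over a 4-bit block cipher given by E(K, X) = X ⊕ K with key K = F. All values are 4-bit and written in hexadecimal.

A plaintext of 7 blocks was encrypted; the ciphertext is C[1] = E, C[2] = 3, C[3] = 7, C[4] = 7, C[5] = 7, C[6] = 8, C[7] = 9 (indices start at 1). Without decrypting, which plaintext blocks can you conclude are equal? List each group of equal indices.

ECB encrypts each block independently with the same key, so equal ciphertext blocks imply equal plaintext blocks.
C[3] = C[4] = C[5] = 7, so P[3] = P[4] = P[5].

P[3] = P[4] = P[5]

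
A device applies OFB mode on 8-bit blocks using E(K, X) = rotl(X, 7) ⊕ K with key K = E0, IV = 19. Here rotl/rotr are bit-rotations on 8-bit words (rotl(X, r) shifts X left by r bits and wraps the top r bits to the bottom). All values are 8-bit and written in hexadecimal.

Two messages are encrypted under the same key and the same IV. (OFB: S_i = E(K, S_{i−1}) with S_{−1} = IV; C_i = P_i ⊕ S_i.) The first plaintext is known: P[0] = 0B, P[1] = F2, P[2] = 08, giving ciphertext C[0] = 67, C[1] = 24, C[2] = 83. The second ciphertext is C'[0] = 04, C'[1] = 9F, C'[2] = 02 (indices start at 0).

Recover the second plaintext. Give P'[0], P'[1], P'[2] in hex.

P'[0] = 68, P'[1] = 49, P'[2] = 89

In OFB with a reused IV, both messages share the same keystream S_i, so C_i ⊕ C'_i = P_i ⊕ P'_i and thus P'_i = P_i ⊕ C_i ⊕ C'_i.
P'[0]: 0B ⊕ 67 ⊕ 04 = 68.
P'[1]: F2 ⊕ 24 ⊕ 9F = 49.
P'[2]: 08 ⊕ 83 ⊕ 02 = 89.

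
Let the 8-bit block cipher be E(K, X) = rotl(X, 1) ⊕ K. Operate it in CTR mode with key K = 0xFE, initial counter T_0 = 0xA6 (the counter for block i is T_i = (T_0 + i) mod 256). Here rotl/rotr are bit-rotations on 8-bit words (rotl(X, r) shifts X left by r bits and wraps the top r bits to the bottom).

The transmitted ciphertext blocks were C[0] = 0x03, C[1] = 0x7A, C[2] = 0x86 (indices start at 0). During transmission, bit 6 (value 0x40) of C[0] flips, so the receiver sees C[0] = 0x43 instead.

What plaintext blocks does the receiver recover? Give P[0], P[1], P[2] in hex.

CTR decryption: S_i = E(K, T_i) where T_i is the counter for block i; P_i = C_i ⊕ S_i.
Only C[0] changed, to 0x43. In CTR, a change in C_i flips the same bit in P_i only; the keystream is unaffected. Decrypting the received ciphertext:
P[0]: T = 0xA6, S = E(K, T) = 0xB3; 0x43 ⊕ 0xB3 = 0xF0.
P[1]: T = 0xA7, S = E(K, T) = 0xB1; 0x7A ⊕ 0xB1 = 0xCB.
P[2]: T = 0xA8, S = E(K, T) = 0xAF; 0x86 ⊕ 0xAF = 0x29.
Blocks that differ from the original plaintext: P[0].

P[0] = 0xF0, P[1] = 0xCB, P[2] = 0x29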